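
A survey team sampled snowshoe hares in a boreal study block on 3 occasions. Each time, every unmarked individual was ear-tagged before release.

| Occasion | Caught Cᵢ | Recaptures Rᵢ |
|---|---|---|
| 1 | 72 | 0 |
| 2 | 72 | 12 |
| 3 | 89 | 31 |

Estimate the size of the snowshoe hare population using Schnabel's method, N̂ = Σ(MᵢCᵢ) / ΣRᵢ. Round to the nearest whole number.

Marked at large before each occasion: Mᵢ = Σⱼ<ᵢ (Cⱼ − Rⱼ) → M1=0, M2=72, M3=132
Σ MᵢCᵢ = 0·72 + 72·72 + 132·89 = 0 + 5184 + 11748 = 16932
Σ Rᵢ = 0 + 12 + 31 = 43
N̂ = 16932 / 43 ≈ 393.8 → 394

N ≈ 394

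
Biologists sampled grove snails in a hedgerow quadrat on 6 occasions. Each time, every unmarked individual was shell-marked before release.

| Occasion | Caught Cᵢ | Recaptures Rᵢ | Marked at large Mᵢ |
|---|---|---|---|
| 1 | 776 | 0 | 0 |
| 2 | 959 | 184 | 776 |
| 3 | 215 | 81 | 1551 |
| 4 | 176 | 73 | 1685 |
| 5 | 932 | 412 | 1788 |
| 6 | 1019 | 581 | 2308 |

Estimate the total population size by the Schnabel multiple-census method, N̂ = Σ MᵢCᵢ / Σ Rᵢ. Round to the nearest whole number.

Σ MᵢCᵢ = 0·776 + 776·959 + 1551·215 + 1685·176 + 1788·932 + 2308·1019 = 0 + 744184 + 333465 + 296560 + 1666416 + 2351852 = 5392477
Σ Rᵢ = 0 + 184 + 81 + 73 + 412 + 581 = 1331
N̂ = 5392477 / 1331 ≈ 4051.4 → 4051

N ≈ 4051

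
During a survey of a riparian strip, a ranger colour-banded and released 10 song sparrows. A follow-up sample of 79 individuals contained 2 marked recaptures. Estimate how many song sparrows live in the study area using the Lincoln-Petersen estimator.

N = 395

Lincoln-Petersen assumes M/N = R/C, so N = M·C / R.
N = (10 × 79) / 2 = 790 / 2 = 395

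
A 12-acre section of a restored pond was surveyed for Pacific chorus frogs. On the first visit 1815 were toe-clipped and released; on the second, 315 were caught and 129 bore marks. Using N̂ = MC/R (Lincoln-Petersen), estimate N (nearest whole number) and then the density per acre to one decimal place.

N̂ = 1815·315/129 = 571725/129 ≈ 4432.0 → 4432
Density = N̂ / area = 4432 / 12 ≈ 369.33 → 369.3 per acre

density ≈ 369.3 Pacific chorus frogs per acre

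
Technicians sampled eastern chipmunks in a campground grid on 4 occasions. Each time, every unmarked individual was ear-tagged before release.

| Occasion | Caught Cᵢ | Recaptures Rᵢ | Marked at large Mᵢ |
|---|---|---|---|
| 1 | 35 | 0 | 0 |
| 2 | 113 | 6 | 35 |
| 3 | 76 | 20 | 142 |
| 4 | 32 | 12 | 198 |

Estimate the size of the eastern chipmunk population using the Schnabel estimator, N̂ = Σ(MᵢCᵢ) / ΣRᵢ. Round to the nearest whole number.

N ≈ 555

Σ MᵢCᵢ = 0·35 + 35·113 + 142·76 + 198·32 = 0 + 3955 + 10792 + 6336 = 21083
Σ Rᵢ = 0 + 6 + 20 + 12 = 38
N̂ = 21083 / 38 ≈ 554.8 → 555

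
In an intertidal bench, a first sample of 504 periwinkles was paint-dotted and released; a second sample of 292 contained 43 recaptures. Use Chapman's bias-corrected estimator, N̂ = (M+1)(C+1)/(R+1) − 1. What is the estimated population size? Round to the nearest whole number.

N̂ = (504+1)(292+1)/(43+1) − 1 = 505·293/44 − 1
= 147965/44 − 1 ≈ 3362.8 − 1 ≈ 3361.8 → 3362

N ≈ 3362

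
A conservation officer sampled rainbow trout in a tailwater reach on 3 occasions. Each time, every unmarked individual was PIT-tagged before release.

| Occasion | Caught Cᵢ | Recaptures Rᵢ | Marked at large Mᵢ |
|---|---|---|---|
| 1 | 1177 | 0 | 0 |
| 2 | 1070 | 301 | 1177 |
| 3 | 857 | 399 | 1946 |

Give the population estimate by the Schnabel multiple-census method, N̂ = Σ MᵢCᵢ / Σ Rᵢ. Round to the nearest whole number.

Σ MᵢCᵢ = 0·1177 + 1177·1070 + 1946·857 = 0 + 1259390 + 1667722 = 2927112
Σ Rᵢ = 0 + 301 + 399 = 700
N̂ = 2927112 / 700 ≈ 4181.6 → 4182

N ≈ 4182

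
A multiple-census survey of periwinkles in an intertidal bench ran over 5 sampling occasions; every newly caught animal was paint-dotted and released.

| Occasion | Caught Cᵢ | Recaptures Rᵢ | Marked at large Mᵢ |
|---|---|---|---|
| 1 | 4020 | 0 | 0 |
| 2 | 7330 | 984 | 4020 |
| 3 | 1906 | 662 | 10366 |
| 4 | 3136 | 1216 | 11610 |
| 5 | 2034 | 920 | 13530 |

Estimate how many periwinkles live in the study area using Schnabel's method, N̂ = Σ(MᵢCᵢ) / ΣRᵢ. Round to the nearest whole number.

N ≈ 29,919

Σ MᵢCᵢ = 0·4020 + 4020·7330 + 10366·1906 + 11610·3136 + 13530·2034 = 0 + 29466600 + 19757596 + 36408960 + 27520020 = 113153176
Σ Rᵢ = 0 + 984 + 662 + 1216 + 920 = 3782
N̂ = 113153176 / 3782 ≈ 29918.9 → 29919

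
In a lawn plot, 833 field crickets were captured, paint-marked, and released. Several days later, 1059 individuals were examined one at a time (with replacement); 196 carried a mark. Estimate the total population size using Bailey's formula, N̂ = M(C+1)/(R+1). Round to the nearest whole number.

N ≈ 4482

N̂ = 833·(1059+1)/(196+1) = 833·1060/197 = 882980/197 ≈ 4482.1 → 4482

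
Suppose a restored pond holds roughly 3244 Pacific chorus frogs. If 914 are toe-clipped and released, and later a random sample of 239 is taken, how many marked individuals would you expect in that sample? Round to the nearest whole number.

The marked fraction of the population is 914/3244, so in a sample of 239 expect C·(M/N) marked.
E[R] = 914 × 239 / 3244 = 218446 / 3244 ≈ 67.3 → 67

expected recaptures ≈ 67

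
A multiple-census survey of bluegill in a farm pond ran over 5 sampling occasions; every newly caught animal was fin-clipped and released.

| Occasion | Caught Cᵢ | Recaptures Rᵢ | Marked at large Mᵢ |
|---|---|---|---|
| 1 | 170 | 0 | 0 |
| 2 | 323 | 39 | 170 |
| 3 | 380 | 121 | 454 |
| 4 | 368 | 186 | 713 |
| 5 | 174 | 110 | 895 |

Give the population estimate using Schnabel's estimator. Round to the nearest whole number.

N ≈ 1416

Σ MᵢCᵢ = 0·170 + 170·323 + 454·380 + 713·368 + 895·174 = 0 + 54910 + 172520 + 262384 + 155730 = 645544
Σ Rᵢ = 0 + 39 + 121 + 186 + 110 = 456
N̂ = 645544 / 456 ≈ 1415.7 → 1416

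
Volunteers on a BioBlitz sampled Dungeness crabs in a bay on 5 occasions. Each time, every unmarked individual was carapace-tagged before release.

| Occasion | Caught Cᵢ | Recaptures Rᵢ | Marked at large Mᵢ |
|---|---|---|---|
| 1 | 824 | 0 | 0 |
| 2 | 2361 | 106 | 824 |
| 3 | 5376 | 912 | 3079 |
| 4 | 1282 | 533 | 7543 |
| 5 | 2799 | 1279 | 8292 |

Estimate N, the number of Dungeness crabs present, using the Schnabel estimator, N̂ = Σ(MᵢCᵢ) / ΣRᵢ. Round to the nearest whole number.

Σ MᵢCᵢ = 0·824 + 824·2361 + 3079·5376 + 7543·1282 + 8292·2799 = 0 + 1945464 + 16552704 + 9670126 + 23209308 = 51377602
Σ Rᵢ = 0 + 106 + 912 + 533 + 1279 = 2830
N̂ = 51377602 / 2830 ≈ 18154.6 → 18155

N ≈ 18,155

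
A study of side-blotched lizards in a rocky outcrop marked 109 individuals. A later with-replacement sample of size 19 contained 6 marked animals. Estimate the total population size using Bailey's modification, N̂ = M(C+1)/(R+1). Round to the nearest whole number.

N ≈ 311

N̂ = 109·(19+1)/(6+1) = 109·20/7 = 2180/7 ≈ 311.4 → 311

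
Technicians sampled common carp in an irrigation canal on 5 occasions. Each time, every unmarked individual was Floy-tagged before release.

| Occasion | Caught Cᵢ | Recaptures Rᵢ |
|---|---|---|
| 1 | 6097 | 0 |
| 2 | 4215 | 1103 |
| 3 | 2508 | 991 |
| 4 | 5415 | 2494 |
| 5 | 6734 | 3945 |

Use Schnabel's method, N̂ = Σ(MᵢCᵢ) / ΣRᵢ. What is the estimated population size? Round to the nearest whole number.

N ≈ 23,295

Marked at large before each occasion: Mᵢ = Σⱼ<ᵢ (Cⱼ − Rⱼ) → M1=0, M2=6097, M3=9209, M4=10726, M5=13647
Σ MᵢCᵢ = 0·6097 + 6097·4215 + 9209·2508 + 10726·5415 + 13647·6734 = 0 + 25698855 + 23096172 + 58081290 + 91898898 = 198775215
Σ Rᵢ = 0 + 1103 + 991 + 2494 + 3945 = 8533
N̂ = 198775215 / 8533 ≈ 23294.9 → 23295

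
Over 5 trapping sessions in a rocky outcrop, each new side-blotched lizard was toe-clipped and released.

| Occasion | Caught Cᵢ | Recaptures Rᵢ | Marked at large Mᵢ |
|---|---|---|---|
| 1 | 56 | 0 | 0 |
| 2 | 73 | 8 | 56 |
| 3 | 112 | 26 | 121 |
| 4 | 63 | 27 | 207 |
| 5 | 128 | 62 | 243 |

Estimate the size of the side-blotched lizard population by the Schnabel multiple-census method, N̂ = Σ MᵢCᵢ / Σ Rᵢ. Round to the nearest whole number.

Σ MᵢCᵢ = 0·56 + 56·73 + 121·112 + 207·63 + 243·128 = 0 + 4088 + 13552 + 13041 + 31104 = 61785
Σ Rᵢ = 0 + 8 + 26 + 27 + 62 = 123
N̂ = 61785 / 123 ≈ 502.3 → 502

N ≈ 502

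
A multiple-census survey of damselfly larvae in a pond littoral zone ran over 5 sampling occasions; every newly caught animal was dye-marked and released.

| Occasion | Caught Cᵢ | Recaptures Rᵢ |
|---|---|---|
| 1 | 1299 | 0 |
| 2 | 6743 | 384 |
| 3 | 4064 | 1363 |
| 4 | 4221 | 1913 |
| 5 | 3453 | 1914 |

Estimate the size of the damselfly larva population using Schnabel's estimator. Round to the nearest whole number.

Marked at large before each occasion: Mᵢ = Σⱼ<ᵢ (Cⱼ − Rⱼ) → M1=0, M2=1299, M3=7658, M4=10359, M5=12667
Σ MᵢCᵢ = 0·1299 + 1299·6743 + 7658·4064 + 10359·4221 + 12667·3453 = 0 + 8759157 + 31122112 + 43725339 + 43739151 = 127345759
Σ Rᵢ = 0 + 384 + 1363 + 1913 + 1914 = 5574
N̂ = 127345759 / 5574 ≈ 22846.4 → 22846

N ≈ 22,846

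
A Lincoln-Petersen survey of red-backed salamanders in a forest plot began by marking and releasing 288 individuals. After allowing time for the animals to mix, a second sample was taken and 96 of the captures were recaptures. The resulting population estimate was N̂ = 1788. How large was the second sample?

C = 596

From N = M·C/R: C = N·R / M = 1788·96 / 288 = 171648 / 288 = 596.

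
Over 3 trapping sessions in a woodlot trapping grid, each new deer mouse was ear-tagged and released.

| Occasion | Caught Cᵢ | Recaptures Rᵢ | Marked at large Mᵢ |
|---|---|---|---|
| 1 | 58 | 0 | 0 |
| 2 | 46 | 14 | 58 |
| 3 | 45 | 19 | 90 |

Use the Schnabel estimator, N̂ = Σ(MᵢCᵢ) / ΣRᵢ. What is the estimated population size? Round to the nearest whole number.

N ≈ 204

Σ MᵢCᵢ = 0·58 + 58·46 + 90·45 = 0 + 2668 + 4050 = 6718
Σ Rᵢ = 0 + 14 + 19 = 33
N̂ = 6718 / 33 ≈ 203.6 → 204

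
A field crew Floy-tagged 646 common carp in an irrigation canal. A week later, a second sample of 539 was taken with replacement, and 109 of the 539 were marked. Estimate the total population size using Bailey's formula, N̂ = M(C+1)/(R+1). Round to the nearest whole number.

N̂ = 646·(539+1)/(109+1) = 646·540/110 = 348840/110 ≈ 3171.3 → 3171

N ≈ 3171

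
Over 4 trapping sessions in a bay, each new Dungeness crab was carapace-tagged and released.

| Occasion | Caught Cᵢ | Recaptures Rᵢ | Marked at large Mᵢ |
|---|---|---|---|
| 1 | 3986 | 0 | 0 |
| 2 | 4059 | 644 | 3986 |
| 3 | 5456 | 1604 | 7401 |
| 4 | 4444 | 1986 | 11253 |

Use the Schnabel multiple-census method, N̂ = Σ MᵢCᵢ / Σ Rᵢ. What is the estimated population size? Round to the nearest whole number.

N ≈ 25,169

Σ MᵢCᵢ = 0·3986 + 3986·4059 + 7401·5456 + 11253·4444 = 0 + 16179174 + 40379856 + 50008332 = 106567362
Σ Rᵢ = 0 + 644 + 1604 + 1986 = 4234
N̂ = 106567362 / 4234 ≈ 25169.4 → 25169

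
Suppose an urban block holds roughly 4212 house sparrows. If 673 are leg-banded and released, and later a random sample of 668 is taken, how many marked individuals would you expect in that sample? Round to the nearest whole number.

expected recaptures ≈ 107

The marked fraction of the population is 673/4212, so in a sample of 668 expect C·(M/N) marked.
E[R] = 673 × 668 / 4212 = 449564 / 4212 ≈ 106.7 → 107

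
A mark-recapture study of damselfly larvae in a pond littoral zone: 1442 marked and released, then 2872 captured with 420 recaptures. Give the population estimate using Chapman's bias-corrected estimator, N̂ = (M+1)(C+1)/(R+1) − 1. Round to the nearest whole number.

N̂ = (1442+1)(2872+1)/(420+1) − 1 = 1443·2873/421 − 1
= 4145739/421 − 1 ≈ 9847.4 − 1 ≈ 9846.4 → 9846

N ≈ 9846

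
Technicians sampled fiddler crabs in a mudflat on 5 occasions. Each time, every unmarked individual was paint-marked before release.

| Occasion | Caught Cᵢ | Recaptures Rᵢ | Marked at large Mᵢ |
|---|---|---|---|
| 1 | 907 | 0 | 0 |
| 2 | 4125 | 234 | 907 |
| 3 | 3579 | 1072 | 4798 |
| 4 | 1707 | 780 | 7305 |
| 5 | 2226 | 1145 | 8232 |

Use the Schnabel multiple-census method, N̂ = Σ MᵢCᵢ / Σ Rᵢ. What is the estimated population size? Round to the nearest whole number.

Σ MᵢCᵢ = 0·907 + 907·4125 + 4798·3579 + 7305·1707 + 8232·2226 = 0 + 3741375 + 17172042 + 12469635 + 18324432 = 51707484
Σ Rᵢ = 0 + 234 + 1072 + 780 + 1145 = 3231
N̂ = 51707484 / 3231 ≈ 16003.6 → 16004

N ≈ 16,004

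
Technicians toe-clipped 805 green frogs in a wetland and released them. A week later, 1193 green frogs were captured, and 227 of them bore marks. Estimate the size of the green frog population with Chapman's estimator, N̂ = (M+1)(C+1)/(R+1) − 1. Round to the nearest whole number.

N̂ = (805+1)(1193+1)/(227+1) − 1 = 806·1194/228 − 1
= 962364/228 − 1 ≈ 4220.9 − 1 ≈ 4219.9 → 4220

N ≈ 4220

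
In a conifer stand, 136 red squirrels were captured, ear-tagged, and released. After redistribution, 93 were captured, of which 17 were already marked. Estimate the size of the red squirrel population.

Lincoln-Petersen assumes M/N = R/C, so N = M·C / R.
N = (136 × 93) / 17 = 12648 / 17 = 744

N = 744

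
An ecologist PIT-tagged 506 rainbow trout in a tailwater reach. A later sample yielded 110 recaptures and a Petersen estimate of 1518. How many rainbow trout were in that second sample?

From N = M·C/R: C = N·R / M = 1518·110 / 506 = 166980 / 506 = 330.

C = 330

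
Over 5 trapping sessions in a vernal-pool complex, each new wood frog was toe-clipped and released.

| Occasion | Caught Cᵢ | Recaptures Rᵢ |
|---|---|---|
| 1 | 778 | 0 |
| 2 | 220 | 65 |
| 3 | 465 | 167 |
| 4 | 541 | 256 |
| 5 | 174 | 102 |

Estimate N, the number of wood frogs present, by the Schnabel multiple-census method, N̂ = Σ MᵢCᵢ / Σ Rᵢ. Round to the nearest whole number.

Marked at large before each occasion: Mᵢ = Σⱼ<ᵢ (Cⱼ − Rⱼ) → M1=0, M2=778, M3=933, M4=1231, M5=1516
Σ MᵢCᵢ = 0·778 + 778·220 + 933·465 + 1231·541 + 1516·174 = 0 + 171160 + 433845 + 665971 + 263784 = 1534760
Σ Rᵢ = 0 + 65 + 167 + 256 + 102 = 590
N̂ = 1534760 / 590 ≈ 2601.3 → 2601

N ≈ 2601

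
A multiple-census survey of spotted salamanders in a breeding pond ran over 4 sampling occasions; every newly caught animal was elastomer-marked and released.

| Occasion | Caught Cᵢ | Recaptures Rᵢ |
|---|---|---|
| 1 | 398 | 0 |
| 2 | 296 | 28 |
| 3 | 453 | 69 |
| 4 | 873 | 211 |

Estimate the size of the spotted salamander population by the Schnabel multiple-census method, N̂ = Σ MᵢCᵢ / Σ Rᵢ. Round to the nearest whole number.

Marked at large before each occasion: Mᵢ = Σⱼ<ᵢ (Cⱼ − Rⱼ) → M1=0, M2=398, M3=666, M4=1050
Σ MᵢCᵢ = 0·398 + 398·296 + 666·453 + 1050·873 = 0 + 117808 + 301698 + 916650 = 1336156
Σ Rᵢ = 0 + 28 + 69 + 211 = 308
N̂ = 1336156 / 308 ≈ 4338.2 → 4338

N ≈ 4338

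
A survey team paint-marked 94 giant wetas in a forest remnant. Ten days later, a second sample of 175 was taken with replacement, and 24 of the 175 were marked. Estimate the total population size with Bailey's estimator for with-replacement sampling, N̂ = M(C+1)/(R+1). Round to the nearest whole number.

N̂ = 94·(175+1)/(24+1) = 94·176/25 = 16544/25 ≈ 661.8 → 662

N ≈ 662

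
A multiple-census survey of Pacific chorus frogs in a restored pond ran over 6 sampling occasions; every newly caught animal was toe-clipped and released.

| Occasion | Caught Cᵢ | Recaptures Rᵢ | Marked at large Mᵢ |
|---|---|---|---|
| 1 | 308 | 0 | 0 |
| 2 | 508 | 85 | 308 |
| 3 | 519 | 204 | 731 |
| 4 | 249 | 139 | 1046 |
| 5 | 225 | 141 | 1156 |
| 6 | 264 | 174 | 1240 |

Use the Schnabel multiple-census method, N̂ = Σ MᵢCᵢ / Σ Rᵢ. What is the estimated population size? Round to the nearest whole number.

N ≈ 1862

Σ MᵢCᵢ = 0·308 + 308·508 + 731·519 + 1046·249 + 1156·225 + 1240·264 = 0 + 156464 + 379389 + 260454 + 260100 + 327360 = 1383767
Σ Rᵢ = 0 + 85 + 204 + 139 + 141 + 174 = 743
N̂ = 1383767 / 743 ≈ 1862.4 → 1862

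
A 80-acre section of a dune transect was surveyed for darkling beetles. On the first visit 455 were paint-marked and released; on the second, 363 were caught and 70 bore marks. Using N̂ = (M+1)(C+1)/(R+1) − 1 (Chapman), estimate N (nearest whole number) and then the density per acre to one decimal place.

density ≈ 29.2 darkling beetles per acre

N̂ = 456·364/71 − 1 = 165984/71 − 1 ≈ 2336.8 → 2337
Density = N̂ / area = 2337 / 80 ≈ 29.21 → 29.2 per acre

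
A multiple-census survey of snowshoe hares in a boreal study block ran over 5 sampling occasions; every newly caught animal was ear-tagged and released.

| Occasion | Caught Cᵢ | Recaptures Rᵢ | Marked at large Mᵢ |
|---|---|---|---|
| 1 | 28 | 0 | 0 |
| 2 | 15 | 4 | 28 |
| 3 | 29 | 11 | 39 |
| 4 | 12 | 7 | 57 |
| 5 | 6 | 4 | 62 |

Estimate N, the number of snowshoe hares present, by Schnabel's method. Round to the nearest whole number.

Σ MᵢCᵢ = 0·28 + 28·15 + 39·29 + 57·12 + 62·6 = 0 + 420 + 1131 + 684 + 372 = 2607
Σ Rᵢ = 0 + 4 + 11 + 7 + 4 = 26
N̂ = 2607 / 26 ≈ 100.3 → 100

N ≈ 100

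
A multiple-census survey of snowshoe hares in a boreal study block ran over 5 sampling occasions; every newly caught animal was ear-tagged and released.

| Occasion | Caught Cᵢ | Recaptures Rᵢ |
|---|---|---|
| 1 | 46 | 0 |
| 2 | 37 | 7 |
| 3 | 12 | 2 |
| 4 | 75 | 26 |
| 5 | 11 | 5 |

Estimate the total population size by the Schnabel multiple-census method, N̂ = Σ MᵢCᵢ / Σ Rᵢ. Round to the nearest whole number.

N ≈ 264

Marked at large before each occasion: Mᵢ = Σⱼ<ᵢ (Cⱼ − Rⱼ) → M1=0, M2=46, M3=76, M4=86, M5=135
Σ MᵢCᵢ = 0·46 + 46·37 + 76·12 + 86·75 + 135·11 = 0 + 1702 + 912 + 6450 + 1485 = 10549
Σ Rᵢ = 0 + 7 + 2 + 26 + 5 = 40
N̂ = 10549 / 40 ≈ 263.7 → 264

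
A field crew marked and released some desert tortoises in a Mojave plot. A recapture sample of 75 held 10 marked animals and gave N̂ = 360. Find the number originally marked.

From N = M·C/R: M = N·R / C = 360·10 / 75 = 3600 / 75 = 48.

M = 48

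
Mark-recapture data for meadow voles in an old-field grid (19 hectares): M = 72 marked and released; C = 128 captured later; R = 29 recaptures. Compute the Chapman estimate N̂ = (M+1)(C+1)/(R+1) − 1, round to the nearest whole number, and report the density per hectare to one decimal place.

N̂ = 73·129/30 − 1 = 9417/30 − 1 ≈ 312.9 → 313
Density = N̂ / area = 313 / 19 ≈ 16.47 → 16.5 per hectare

density ≈ 16.5 meadow voles per hectare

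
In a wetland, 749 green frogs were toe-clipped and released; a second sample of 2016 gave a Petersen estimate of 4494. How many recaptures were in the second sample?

R = 336

From N = M·C/R: R = M·C / N = 749·2016 / 4494 = 1509984 / 4494 = 336.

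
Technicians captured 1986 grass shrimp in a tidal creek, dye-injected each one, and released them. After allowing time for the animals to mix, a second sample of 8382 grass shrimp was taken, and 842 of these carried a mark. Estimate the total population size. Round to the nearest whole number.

N ≈ 19,770

N = (1986 × 8382) / 842 = 16646652 / 842 ≈ 19770.4 → 19770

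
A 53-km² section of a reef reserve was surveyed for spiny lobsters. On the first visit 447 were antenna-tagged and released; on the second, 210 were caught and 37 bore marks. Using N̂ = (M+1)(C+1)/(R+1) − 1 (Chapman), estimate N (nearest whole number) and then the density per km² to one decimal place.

density ≈ 46.9 spiny lobsters per km²

N̂ = 448·211/38 − 1 = 94528/38 − 1 ≈ 2486.6 → 2487
Density = N̂ / area = 2487 / 53 ≈ 46.92 → 46.9 per km²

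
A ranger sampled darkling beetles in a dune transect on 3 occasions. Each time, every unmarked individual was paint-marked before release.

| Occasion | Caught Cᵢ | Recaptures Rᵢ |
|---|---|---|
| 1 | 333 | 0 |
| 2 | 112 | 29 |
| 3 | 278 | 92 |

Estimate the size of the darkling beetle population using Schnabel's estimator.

N = 1264

Marked at large before each occasion: Mᵢ = Σⱼ<ᵢ (Cⱼ − Rⱼ) → M1=0, M2=333, M3=416
Σ MᵢCᵢ = 0·333 + 333·112 + 416·278 = 0 + 37296 + 115648 = 152944
Σ Rᵢ = 0 + 29 + 92 = 121
N̂ = 152944 / 121 = 1264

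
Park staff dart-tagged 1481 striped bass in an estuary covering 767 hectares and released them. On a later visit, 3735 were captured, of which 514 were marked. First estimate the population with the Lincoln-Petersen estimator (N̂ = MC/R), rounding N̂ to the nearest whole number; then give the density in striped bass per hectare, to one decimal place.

N̂ = 1481·3735/514 = 5531535/514 ≈ 10761.7 → 10762
Density = N̂ / area = 10762 / 767 ≈ 14.03 → 14.0 per hectare

density ≈ 14.0 striped bass per hectare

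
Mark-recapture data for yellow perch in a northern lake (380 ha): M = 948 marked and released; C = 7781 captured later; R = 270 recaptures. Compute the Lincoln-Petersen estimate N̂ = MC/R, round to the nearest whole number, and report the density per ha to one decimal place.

N̂ = 948·7781/270 = 7376388/270 ≈ 27320.0 → 27320
Density = N̂ / area = 27320 / 380 ≈ 71.89 → 71.9 per ha

density ≈ 71.9 yellow perch per ha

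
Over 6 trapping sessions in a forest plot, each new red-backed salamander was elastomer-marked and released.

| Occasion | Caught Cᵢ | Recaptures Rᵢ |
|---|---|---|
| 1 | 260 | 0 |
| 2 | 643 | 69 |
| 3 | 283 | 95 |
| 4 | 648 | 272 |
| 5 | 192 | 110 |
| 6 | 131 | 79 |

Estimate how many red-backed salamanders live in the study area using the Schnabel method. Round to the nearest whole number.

Marked at large before each occasion: Mᵢ = Σⱼ<ᵢ (Cⱼ − Rⱼ) → M1=0, M2=260, M3=834, M4=1022, M5=1398, M6=1480
Σ MᵢCᵢ = 0·260 + 260·643 + 834·283 + 1022·648 + 1398·192 + 1480·131 = 0 + 167180 + 236022 + 662256 + 268416 + 193880 = 1527754
Σ Rᵢ = 0 + 69 + 95 + 272 + 110 + 79 = 625
N̂ = 1527754 / 625 ≈ 2444.4 → 2444

N ≈ 2444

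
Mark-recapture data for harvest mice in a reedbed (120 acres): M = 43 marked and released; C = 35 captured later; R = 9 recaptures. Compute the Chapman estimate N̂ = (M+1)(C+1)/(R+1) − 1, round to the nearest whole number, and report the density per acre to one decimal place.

density ≈ 1.3 harvest mice per acre

N̂ = 44·36/10 − 1 = 1584/10 − 1 ≈ 157.4 → 157
Density = N̂ / area = 157 / 120 ≈ 1.31 → 1.3 per acre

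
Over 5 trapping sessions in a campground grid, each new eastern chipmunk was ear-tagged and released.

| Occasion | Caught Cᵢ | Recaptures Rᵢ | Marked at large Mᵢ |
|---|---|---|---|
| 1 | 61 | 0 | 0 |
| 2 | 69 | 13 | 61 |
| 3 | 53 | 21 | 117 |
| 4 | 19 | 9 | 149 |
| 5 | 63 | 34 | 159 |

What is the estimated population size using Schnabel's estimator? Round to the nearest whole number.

Σ MᵢCᵢ = 0·61 + 61·69 + 117·53 + 149·19 + 159·63 = 0 + 4209 + 6201 + 2831 + 10017 = 23258
Σ Rᵢ = 0 + 13 + 21 + 9 + 34 = 77
N̂ = 23258 / 77 ≈ 302.1 → 302

N ≈ 302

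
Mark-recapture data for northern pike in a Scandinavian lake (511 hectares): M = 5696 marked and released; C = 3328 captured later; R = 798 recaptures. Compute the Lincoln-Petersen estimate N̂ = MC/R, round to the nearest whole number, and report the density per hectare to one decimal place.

density ≈ 46.5 northern pike per hectare

N̂ = 5696·3328/798 = 18956288/798 ≈ 23754.7 → 23755
Density = N̂ / area = 23755 / 511 ≈ 46.49 → 46.5 per hectare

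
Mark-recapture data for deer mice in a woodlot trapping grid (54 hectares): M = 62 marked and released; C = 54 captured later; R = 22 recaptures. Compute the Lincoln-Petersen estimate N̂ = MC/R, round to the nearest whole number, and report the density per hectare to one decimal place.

density ≈ 2.8 deer mice per hectare

N̂ = 62·54/22 = 3348/22 ≈ 152.2 → 152
Density = N̂ / area = 152 / 54 ≈ 2.81 → 2.8 per hectare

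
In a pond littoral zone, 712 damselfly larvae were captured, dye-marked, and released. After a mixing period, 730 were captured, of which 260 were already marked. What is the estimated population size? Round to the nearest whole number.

N ≈ 1999

Lincoln-Petersen assumes M/N = R/C, so N = M·C / R.
N = (712 × 730) / 260 = 519760 / 260 ≈ 1999.1 → 1999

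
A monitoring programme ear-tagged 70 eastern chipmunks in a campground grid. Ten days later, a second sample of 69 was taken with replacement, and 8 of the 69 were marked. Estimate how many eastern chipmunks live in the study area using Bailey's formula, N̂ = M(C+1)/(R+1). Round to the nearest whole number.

N ≈ 544

N̂ = 70·(69+1)/(8+1) = 70·70/9 = 4900/9 ≈ 544.4 → 544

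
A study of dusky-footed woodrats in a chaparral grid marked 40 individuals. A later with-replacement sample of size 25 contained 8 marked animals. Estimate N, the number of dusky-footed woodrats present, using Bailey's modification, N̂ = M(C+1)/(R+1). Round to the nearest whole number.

N̂ = 40·(25+1)/(8+1) = 40·26/9 = 1040/9 ≈ 115.6 → 116

N ≈ 116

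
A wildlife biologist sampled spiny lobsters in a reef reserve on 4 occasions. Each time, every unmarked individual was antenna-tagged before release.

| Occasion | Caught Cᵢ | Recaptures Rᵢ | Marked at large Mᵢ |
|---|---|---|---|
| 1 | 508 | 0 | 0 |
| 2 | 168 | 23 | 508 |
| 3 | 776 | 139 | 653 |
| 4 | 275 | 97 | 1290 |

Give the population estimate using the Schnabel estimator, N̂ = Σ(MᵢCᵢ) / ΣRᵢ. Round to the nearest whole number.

Σ MᵢCᵢ = 0·508 + 508·168 + 653·776 + 1290·275 = 0 + 85344 + 506728 + 354750 = 946822
Σ Rᵢ = 0 + 23 + 139 + 97 = 259
N̂ = 946822 / 259 ≈ 3655.7 → 3656

N ≈ 3656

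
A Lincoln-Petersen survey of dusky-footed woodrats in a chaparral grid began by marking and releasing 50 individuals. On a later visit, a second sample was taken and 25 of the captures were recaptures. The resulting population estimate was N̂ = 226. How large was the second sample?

C = 113

From N = M·C/R: C = N·R / M = 226·25 / 50 = 5650 / 50 = 113.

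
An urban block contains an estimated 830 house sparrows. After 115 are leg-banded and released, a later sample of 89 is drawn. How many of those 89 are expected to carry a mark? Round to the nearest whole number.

Expected recaptures E[R] = M·C / N.
E[R] = 115 × 89 / 830 = 10235 / 830 ≈ 12.3 → 12

expected recaptures ≈ 12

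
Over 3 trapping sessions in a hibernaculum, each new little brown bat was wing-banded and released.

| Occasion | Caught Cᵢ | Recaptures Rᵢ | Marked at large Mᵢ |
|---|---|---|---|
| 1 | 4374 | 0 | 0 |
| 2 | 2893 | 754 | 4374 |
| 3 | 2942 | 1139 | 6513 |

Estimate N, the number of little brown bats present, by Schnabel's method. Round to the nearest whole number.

Σ MᵢCᵢ = 0·4374 + 4374·2893 + 6513·2942 = 0 + 12653982 + 19161246 = 31815228
Σ Rᵢ = 0 + 754 + 1139 = 1893
N̂ = 31815228 / 1893 ≈ 16806.8 → 16807

N ≈ 16,807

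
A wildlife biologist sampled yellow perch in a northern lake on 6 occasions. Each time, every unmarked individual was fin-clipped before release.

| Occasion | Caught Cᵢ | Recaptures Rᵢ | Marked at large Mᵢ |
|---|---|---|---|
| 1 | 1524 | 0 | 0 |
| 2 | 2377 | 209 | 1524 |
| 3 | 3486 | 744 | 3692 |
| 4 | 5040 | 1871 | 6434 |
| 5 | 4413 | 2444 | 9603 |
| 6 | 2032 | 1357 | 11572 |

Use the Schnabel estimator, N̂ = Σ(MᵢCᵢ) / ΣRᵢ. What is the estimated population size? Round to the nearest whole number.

Σ MᵢCᵢ = 0·1524 + 1524·2377 + 3692·3486 + 6434·5040 + 9603·4413 + 11572·2032 = 0 + 3622548 + 12870312 + 32427360 + 42378039 + 23514304 = 114812563
Σ Rᵢ = 0 + 209 + 744 + 1871 + 2444 + 1357 = 6625
N̂ = 114812563 / 6625 ≈ 17330.2 → 17330

N ≈ 17,330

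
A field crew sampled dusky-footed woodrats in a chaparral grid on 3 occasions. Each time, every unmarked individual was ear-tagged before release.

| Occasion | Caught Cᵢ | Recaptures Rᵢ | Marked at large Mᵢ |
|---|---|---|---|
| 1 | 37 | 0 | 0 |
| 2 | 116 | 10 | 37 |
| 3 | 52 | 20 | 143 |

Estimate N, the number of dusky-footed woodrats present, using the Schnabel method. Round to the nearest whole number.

N ≈ 391

Σ MᵢCᵢ = 0·37 + 37·116 + 143·52 = 0 + 4292 + 7436 = 11728
Σ Rᵢ = 0 + 10 + 20 = 30
N̂ = 11728 / 30 ≈ 390.9 → 391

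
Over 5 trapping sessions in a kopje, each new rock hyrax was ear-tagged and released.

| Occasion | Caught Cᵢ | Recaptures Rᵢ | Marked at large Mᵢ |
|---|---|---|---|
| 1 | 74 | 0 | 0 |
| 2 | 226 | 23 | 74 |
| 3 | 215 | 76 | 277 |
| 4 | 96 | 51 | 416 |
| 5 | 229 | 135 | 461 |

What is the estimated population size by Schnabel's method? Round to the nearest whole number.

Σ MᵢCᵢ = 0·74 + 74·226 + 277·215 + 416·96 + 461·229 = 0 + 16724 + 59555 + 39936 + 105569 = 221784
Σ Rᵢ = 0 + 23 + 76 + 51 + 135 = 285
N̂ = 221784 / 285 ≈ 778.2 → 778

N ≈ 778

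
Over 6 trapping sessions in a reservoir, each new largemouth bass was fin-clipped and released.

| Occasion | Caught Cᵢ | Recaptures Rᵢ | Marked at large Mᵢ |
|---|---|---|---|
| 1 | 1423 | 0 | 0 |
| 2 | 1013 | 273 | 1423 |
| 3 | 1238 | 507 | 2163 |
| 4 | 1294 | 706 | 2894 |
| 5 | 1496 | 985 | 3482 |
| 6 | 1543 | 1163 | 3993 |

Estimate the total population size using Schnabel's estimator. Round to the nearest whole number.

N ≈ 5293

Σ MᵢCᵢ = 0·1423 + 1423·1013 + 2163·1238 + 2894·1294 + 3482·1496 + 3993·1543 = 0 + 1441499 + 2677794 + 3744836 + 5209072 + 6161199 = 19234400
Σ Rᵢ = 0 + 273 + 507 + 706 + 985 + 1163 = 3634
N̂ = 19234400 / 3634 ≈ 5292.9 → 5293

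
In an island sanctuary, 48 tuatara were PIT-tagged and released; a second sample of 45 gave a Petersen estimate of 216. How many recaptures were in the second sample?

From N = M·C/R: R = M·C / N = 48·45 / 216 = 2160 / 216 = 10.

R = 10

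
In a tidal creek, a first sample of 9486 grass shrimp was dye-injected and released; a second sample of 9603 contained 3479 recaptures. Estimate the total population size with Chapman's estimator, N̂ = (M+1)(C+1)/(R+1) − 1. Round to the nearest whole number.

N̂ = (9486+1)(9603+1)/(3479+1) − 1 = 9487·9604/3480 − 1
= 91113148/3480 − 1 ≈ 26181.9 − 1 ≈ 26180.9 → 26181

N ≈ 26,181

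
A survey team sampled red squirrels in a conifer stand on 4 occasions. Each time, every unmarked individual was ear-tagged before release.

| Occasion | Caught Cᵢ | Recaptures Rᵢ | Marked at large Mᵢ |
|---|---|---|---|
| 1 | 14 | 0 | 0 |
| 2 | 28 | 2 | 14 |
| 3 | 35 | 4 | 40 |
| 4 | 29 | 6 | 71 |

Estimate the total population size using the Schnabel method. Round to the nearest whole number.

N ≈ 321

Σ MᵢCᵢ = 0·14 + 14·28 + 40·35 + 71·29 = 0 + 392 + 1400 + 2059 = 3851
Σ Rᵢ = 0 + 2 + 4 + 6 = 12
N̂ = 3851 / 12 ≈ 320.9 → 321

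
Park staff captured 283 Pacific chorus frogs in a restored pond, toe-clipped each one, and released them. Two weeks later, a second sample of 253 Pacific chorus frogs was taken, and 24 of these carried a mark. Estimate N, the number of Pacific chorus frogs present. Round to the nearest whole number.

N = (283 × 253) / 24 = 71599 / 24 ≈ 2983.3 → 2983

N ≈ 2983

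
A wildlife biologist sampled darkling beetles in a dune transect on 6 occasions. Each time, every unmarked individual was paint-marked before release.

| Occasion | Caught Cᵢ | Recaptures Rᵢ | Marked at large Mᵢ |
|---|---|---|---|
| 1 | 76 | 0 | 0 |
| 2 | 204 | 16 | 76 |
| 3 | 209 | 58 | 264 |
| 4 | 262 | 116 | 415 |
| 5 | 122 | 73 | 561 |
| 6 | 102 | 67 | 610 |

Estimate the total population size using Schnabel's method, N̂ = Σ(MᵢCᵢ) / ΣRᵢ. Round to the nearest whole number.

N ≈ 940

Σ MᵢCᵢ = 0·76 + 76·204 + 264·209 + 415·262 + 561·122 + 610·102 = 0 + 15504 + 55176 + 108730 + 68442 + 62220 = 310072
Σ Rᵢ = 0 + 16 + 58 + 116 + 73 + 67 = 330
N̂ = 310072 / 330 ≈ 939.6 → 940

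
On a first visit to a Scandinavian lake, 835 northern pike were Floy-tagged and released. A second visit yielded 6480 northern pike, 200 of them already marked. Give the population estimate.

Lincoln-Petersen assumes M/N = R/C, so N = M·C / R.
N = (835 × 6480) / 200 = 5410800 / 200 = 27054

N = 27,054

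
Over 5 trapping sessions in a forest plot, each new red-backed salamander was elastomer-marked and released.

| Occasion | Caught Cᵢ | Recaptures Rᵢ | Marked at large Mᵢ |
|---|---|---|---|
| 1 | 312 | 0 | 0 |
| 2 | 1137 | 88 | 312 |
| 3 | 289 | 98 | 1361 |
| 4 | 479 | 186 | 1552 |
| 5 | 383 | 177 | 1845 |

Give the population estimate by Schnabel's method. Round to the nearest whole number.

N ≈ 4004

Σ MᵢCᵢ = 0·312 + 312·1137 + 1361·289 + 1552·479 + 1845·383 = 0 + 354744 + 393329 + 743408 + 706635 = 2198116
Σ Rᵢ = 0 + 88 + 98 + 186 + 177 = 549
N̂ = 2198116 / 549 ≈ 4003.9 → 4004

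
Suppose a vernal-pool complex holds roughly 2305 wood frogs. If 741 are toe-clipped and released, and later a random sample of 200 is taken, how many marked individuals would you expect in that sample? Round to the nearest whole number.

The marked fraction of the population is 741/2305, so in a sample of 200 expect C·(M/N) marked.
E[R] = 741 × 200 / 2305 = 148200 / 2305 ≈ 64.3 → 64

expected recaptures ≈ 64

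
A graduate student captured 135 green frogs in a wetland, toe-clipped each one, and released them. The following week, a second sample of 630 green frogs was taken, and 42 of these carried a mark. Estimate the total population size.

Lincoln-Petersen assumes M/N = R/C, so N = M·C / R.
N = (135 × 630) / 42 = 85050 / 42 = 2025

N = 2025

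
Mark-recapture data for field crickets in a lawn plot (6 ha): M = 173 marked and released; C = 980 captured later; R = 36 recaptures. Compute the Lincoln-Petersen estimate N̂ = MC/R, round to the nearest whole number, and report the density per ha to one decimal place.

N̂ = 173·980/36 = 169540/36 ≈ 4709.4 → 4709
Density = N̂ / area = 4709 / 6 ≈ 784.83 → 784.8 per ha

density ≈ 784.8 field crickets per ha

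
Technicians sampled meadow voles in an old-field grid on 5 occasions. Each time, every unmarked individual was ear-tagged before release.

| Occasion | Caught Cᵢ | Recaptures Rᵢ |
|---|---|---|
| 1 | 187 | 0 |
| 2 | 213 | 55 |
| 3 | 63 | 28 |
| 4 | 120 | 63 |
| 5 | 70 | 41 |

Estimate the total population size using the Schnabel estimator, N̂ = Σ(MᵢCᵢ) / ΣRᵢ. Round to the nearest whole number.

N ≈ 737

Marked at large before each occasion: Mᵢ = Σⱼ<ᵢ (Cⱼ − Rⱼ) → M1=0, M2=187, M3=345, M4=380, M5=437
Σ MᵢCᵢ = 0·187 + 187·213 + 345·63 + 380·120 + 437·70 = 0 + 39831 + 21735 + 45600 + 30590 = 137756
Σ Rᵢ = 0 + 55 + 28 + 63 + 41 = 187
N̂ = 137756 / 187 ≈ 736.7 → 737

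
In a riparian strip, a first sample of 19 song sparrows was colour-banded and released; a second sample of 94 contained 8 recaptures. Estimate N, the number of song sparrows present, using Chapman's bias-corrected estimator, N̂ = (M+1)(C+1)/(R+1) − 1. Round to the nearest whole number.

N ≈ 210

N̂ = (19+1)(94+1)/(8+1) − 1 = 20·95/9 − 1
= 1900/9 − 1 ≈ 211.1 − 1 ≈ 210.1 → 210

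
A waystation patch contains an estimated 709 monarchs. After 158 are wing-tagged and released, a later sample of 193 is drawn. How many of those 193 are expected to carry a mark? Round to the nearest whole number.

The marked fraction of the population is 158/709, so in a sample of 193 expect C·(M/N) marked.
E[R] = 158 × 193 / 709 = 30494 / 709 ≈ 43.0 → 43

expected recaptures ≈ 43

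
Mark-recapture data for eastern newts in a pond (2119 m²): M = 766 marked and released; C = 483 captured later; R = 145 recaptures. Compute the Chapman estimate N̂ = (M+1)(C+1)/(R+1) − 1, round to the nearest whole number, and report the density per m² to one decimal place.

density ≈ 1.2 eastern newts per m²

N̂ = 767·484/146 − 1 = 371228/146 − 1 ≈ 2541.7 → 2542
Density = N̂ / area = 2542 / 2119 ≈ 1.20 → 1.2 per m²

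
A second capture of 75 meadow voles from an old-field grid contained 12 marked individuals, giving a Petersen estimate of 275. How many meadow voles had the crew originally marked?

From N = M·C/R: M = N·R / C = 275·12 / 75 = 3300 / 75 = 44.

M = 44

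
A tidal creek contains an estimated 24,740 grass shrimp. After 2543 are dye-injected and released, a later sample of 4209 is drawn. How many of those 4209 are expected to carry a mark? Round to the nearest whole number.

expected recaptures ≈ 433

The marked fraction of the population is 2543/24740, so in a sample of 4209 expect C·(M/N) marked.
E[R] = 2543 × 4209 / 24740 = 10703487 / 24740 ≈ 432.6 → 433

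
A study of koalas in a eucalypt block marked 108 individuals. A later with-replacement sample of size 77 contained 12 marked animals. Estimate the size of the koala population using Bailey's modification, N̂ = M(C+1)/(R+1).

N = 648

N̂ = 108·(77+1)/(12+1) = 108·78/13 = 8424/13 = 648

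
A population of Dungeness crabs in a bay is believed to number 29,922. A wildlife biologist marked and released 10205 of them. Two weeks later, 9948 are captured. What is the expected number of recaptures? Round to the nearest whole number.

The marked fraction of the population is 10205/29922, so in a sample of 9948 expect C·(M/N) marked.
E[R] = 10205 × 9948 / 29922 = 101519340 / 29922 ≈ 3392.8 → 3393

expected recaptures ≈ 3393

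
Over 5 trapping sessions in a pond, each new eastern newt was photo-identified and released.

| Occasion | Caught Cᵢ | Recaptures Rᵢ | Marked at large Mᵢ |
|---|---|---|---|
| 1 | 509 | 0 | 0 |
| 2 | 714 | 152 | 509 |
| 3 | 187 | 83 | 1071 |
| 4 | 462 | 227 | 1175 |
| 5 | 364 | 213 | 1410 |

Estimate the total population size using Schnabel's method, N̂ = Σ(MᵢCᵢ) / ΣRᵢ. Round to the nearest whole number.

Σ MᵢCᵢ = 0·509 + 509·714 + 1071·187 + 1175·462 + 1410·364 = 0 + 363426 + 200277 + 542850 + 513240 = 1619793
Σ Rᵢ = 0 + 152 + 83 + 227 + 213 = 675
N̂ = 1619793 / 675 ≈ 2399.7 → 2400

N ≈ 2400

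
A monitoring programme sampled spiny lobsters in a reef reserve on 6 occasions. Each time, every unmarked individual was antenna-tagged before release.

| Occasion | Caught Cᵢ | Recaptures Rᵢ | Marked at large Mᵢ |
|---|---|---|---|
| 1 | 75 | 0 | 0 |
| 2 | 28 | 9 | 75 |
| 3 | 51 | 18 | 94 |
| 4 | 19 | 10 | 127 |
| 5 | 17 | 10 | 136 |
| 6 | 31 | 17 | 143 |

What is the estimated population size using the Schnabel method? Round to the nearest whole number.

N ≈ 251

Σ MᵢCᵢ = 0·75 + 75·28 + 94·51 + 127·19 + 136·17 + 143·31 = 0 + 2100 + 4794 + 2413 + 2312 + 4433 = 16052
Σ Rᵢ = 0 + 9 + 18 + 10 + 10 + 17 = 64
N̂ = 16052 / 64 ≈ 250.8 → 251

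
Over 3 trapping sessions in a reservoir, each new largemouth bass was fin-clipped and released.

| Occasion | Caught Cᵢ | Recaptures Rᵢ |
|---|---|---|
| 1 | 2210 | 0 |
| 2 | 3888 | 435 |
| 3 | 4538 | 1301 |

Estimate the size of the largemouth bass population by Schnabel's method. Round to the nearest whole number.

Marked at large before each occasion: Mᵢ = Σⱼ<ᵢ (Cⱼ − Rⱼ) → M1=0, M2=2210, M3=5663
Σ MᵢCᵢ = 0·2210 + 2210·3888 + 5663·4538 = 0 + 8592480 + 25698694 = 34291174
Σ Rᵢ = 0 + 435 + 1301 = 1736
N̂ = 34291174 / 1736 ≈ 19753.0 → 19753

N ≈ 19,753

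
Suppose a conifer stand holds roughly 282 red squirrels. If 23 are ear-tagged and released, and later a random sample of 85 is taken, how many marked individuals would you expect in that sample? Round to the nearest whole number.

expected recaptures ≈ 7

The marked fraction of the population is 23/282, so in a sample of 85 expect C·(M/N) marked.
E[R] = 23 × 85 / 282 = 1955 / 282 ≈ 6.9 → 7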